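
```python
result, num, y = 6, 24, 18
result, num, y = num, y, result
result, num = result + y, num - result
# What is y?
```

Trace:
`result, num, y = 6, 24, 18` → result = 6; num = 24; y = 18
`result, num, y = num, y, result` → result = 24; num = 18; y = 6
`result, num = result + y, num - result` → result = 30; num = -6
So y = 6

Answer: 6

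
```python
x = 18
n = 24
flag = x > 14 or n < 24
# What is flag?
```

Trace:
`x = 18` → x = 18
`n = 24` → n = 24
`flag = x > 14 or n < 24` → flag = True
So flag = True

Answer: True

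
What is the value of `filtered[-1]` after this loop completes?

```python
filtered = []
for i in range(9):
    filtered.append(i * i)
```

Last element of squares 0 to 8
`filtered` takes the values: [] → [0] → [0, 1] → [0, 1, 4] → [0, 1, 4, 9] → [0, 1, 4, 9, 16] → [0, 1, 4, 9, 16, 25] → [0, 1, 4, 9, 16, 25, 36] → [0, 1, 4, 9, 16, 25, 36, 49] → [0, 1, 4, 9, 16, 25, 36, 49, 64]
So `filtered[-1]` = 64

Answer: 64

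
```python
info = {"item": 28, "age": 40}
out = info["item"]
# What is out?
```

Trace:
`info = {"item": 28, "age": 40}` → info = {'item': 28, 'age': 40}
`out = info["item"]` → out = 28
So out = 28

Answer: 28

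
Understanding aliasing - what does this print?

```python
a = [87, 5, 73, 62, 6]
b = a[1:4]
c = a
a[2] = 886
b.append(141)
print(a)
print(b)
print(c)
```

Key concept: slice vs alias.
Step by step:
`a = [87, 5, 73, 62, 6]` → a = [87, 5, 73, 62, 6]
`b = a[1:4]` → b = [5, 73, 62]
`c = a` → c = [87, 5, 73, 62, 6] (same object as a)
`a[2] = 886` → a = [87, 5, 886, 62, 6] (same object as c); c = [87, 5, 886, 62, 6] (same object as a)
`b.append(141)` → b = [5, 73, 62, 141]
`print(a)` → prints [87, 5, 886, 62, 6]
`print(b)` → prints [5, 73, 62, 141]
`print(c)` → prints [87, 5, 886, 62, 6]

Answer:
[87, 5, 886, 62, 6]
[5, 73, 62, 141]
[87, 5, 886, 62, 6]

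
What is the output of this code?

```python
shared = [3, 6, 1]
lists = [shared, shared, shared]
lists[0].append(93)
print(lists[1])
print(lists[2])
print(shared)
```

Key concept: list of same reference.
Step by step:
`shared = [3, 6, 1]` → shared = [3, 6, 1]
`lists = [shared, shared, shared]` → lists = [[3, 6, 1], [3, 6, 1], [3, 6, 1]]
`lists[0].append(93)` → shared = [3, 6, 1, 93]; lists = [[3, 6, 1, 93], [3, 6, 1, 93], [3, 6, 1, 93]]
`print(lists[1])` → prints [3, 6, 1, 93]
`print(lists[2])` → prints [3, 6, 1, 93]
`print(shared)` → prints [3, 6, 1, 93]

Answer:
[3, 6, 1, 93]
[3, 6, 1, 93]
[3, 6, 1, 93]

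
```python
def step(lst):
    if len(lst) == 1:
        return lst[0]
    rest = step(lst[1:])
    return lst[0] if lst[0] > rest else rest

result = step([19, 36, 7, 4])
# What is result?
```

Recursive max over [19, 36, 7, 4] = 36

Answer: 36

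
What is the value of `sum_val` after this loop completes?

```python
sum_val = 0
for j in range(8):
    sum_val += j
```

Sum of 0 to 7 = 28
`sum_val` takes the values: 0 → 1 → 3 → 6 → 10 → 15 → 21 → 28

Answer: 28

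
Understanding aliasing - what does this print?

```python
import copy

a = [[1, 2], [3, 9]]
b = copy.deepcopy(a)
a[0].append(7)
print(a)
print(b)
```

Key concept: deep copy is fully independent.
Step by step:
`a = [[1, 2], [3, 9]]` → a = [[1, 2], [3, 9]]
`b = copy.deepcopy(a)` → b = [[1, 2], [3, 9]]
`a[0].append(7)` → a = [[1, 2, 7], [3, 9]]
`print(a)` → prints [[1, 2, 7], [3, 9]]
`print(b)` → prints [[1, 2], [3, 9]]

Answer:
[[1, 2, 7], [3, 9]]
[[1, 2], [3, 9]]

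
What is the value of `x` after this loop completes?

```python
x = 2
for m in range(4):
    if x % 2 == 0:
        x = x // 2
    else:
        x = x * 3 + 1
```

Collatz-style transformation from 2
`x` takes the values: 2 → 1 → 4 → 2 → 1

Answer: 1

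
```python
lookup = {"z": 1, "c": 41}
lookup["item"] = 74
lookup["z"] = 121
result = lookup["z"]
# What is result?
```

Trace:
`lookup = {"z": 1, "c": 41}` → lookup = {'z': 1, 'c': 41}
`lookup["item"] = 74` → lookup = {'z': 1, 'c': 41, 'item': 74}
`lookup["z"] = 121` → lookup = {'z': 121, 'c': 41, 'item': 74}
`result = lookup["z"]` → result = 121
So result = 121

Answer: 121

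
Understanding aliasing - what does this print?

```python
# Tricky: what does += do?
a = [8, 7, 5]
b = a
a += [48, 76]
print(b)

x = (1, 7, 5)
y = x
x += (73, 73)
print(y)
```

Key concept: += behavior differs for mutable vs immutable.
Step by step:
`a = [8, 7, 5]` → a = [8, 7, 5]
`b = a` → b = [8, 7, 5] (same object as a)
`a += [48, 76]` → a = [8, 7, 5, 48, 76] (same object as b); b = [8, 7, 5, 48, 76] (same object as a)
`print(b)` → prints [8, 7, 5, 48, 76]
`x = (1, 7, 5)` → x = (1, 7, 5)
`y = x` → y = (1, 7, 5)
`x += (73, 73)` → x = (1, 7, 5, 73, 73)
`print(y)` → prints (1, 7, 5)

Answer:
[8, 7, 5, 48, 76]
(1, 7, 5)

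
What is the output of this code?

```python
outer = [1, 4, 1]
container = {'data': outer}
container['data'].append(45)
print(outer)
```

Key concept: dict holds reference to list.
Step by step:
`outer = [1, 4, 1]` → outer = [1, 4, 1]
`container = {'data': outer}` → container = {'data': [1, 4, 1]}
`container['data'].append(45)` → outer = [1, 4, 1, 45]; container = {'data': [1, 4, 1, 45]}
`print(outer)` → prints [1, 4, 1, 45]

Answer: [1, 4, 1, 45]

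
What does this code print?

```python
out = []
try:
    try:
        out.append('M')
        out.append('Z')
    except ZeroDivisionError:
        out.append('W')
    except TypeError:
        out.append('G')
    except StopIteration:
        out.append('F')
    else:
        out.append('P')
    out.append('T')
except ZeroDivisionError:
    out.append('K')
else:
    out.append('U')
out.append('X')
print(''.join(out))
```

Execution trace: 'M' (inner try body) → 'Z' (inner try body, no exception) → 'P' (inner else) → 'T' (try body, no exception) → 'U' (else) → 'X' (after the try/except). Output: MZPTUX

Answer: MZPTUX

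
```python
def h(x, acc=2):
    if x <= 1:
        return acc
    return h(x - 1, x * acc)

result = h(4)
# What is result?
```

Accumulator trace (n, acc): (4, 2) -> (3, 8) -> (2, 24) -> (1, 48) -> return 48

Answer: 48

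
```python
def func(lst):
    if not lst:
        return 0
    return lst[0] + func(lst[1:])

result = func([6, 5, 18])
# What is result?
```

6 + 5 + 18 + 0 = 29

Answer: 29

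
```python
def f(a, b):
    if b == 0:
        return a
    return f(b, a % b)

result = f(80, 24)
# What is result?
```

f(80, 24) -> f(24, 8) -> f(8, 0) -> 8

Answer: 8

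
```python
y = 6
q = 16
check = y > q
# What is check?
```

Trace:
`y = 6` → y = 6
`q = 16` → q = 16
`check = y > q` → check = False
So check = False

Answer: False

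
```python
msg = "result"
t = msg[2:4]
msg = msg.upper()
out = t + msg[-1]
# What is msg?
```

Trace:
`msg = "result"` → msg = 'result'
`t = msg[2:4]` → t = 'su'
`msg = msg.upper()` → msg = 'RESULT'
`out = t + msg[-1]` → out = 'suT'
So msg = 'RESULT'

Answer: 'RESULT'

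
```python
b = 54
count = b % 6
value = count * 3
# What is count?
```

Trace:
`b = 54` → b = 54
`count = b % 6` → count = 0
`value = count * 3` → value = 0
So count = 0

Answer: 0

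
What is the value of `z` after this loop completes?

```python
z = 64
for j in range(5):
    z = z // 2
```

Halve 5 times: 64 // 2^5 = 2
`z` takes the values: 64 → 32 → 16 → 8 → 4 → 2

Answer: 2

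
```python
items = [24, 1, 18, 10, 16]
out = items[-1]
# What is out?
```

Trace:
`items = [24, 1, 18, 10, 16]` → items = [24, 1, 18, 10, 16]
`out = items[-1]` → out = 16
So out = 16

Answer: 16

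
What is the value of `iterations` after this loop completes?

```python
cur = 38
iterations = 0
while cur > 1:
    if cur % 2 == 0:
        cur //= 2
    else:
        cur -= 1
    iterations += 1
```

Steps to reduce 38 to 1
`iterations` takes the values: 0 → 1 → 2 → 3 → 4 → 5 → 6 → 7

Answer: 7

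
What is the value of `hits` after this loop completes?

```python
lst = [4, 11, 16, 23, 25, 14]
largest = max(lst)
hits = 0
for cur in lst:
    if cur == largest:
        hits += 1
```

Count of max value 25 in [4, 11, 16, 23, 25, 14]
`hits` takes the values: 0 → 1

Answer: 1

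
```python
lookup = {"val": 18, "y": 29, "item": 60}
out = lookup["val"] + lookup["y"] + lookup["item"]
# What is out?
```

Trace:
`lookup = {"val": 18, "y": 29, "item": 60}` → lookup = {'val': 18, 'y': 29, 'item': 60}
`out = lookup["val"] + lookup["y"] + lookup["item"]` → out = 107
So out = 107

Answer: 107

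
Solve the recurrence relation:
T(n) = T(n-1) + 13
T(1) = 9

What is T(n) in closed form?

Unrolling: T(n) = T(1) + 13·(n-1) = 9 + 13(n-1) = 13n - 4.

Answer: T(n) = 13n - 4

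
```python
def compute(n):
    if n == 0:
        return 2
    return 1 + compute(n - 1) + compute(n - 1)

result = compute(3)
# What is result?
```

compute(n) = 1 + 2·compute(n-1), compute(0)=2. Closed form: (2+1)·2^3 - 1 = 23.

Answer: 23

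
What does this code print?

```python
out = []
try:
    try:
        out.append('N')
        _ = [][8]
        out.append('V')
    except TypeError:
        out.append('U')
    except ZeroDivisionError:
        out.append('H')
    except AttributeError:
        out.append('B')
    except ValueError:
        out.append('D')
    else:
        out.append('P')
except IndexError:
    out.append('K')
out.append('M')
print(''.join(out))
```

Execution trace: 'N' (try body) → 'K' (outer except IndexError) → 'M' (after the try/except). Output: NKM

Answer: NKM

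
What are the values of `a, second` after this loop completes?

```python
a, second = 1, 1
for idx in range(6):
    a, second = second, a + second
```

Fibonacci: after 6 iterations
`a, second` takes the values: (1, 1) → (1, 2) → (2, 3) → (3, 5) → (5, 8) → (8, 13) → (13, 21)

Answer: 13, 21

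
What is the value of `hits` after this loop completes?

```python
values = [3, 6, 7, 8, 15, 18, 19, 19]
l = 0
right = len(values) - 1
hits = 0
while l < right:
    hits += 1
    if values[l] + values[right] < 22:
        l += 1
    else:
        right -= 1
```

Steps to find pair summing to 22
`hits` takes the values: 0 → 1 → 2 → 3 → 4 → 5 → 6 → 7

Answer: 7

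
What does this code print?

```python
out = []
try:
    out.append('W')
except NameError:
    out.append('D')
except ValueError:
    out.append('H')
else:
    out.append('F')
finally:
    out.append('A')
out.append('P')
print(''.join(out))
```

Execution trace: 'W' (try body, no exception) → 'F' (else) → 'A' (finally) → 'P' (after the try/except). Output: WFAP

Answer: WFAP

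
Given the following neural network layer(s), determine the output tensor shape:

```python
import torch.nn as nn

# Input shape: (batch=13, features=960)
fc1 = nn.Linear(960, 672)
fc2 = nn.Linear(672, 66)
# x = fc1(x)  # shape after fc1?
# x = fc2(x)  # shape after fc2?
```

Input: (13, 960) -> after fc1: (13, 672) -> Output: (13, 66)

Answer: (13, 66)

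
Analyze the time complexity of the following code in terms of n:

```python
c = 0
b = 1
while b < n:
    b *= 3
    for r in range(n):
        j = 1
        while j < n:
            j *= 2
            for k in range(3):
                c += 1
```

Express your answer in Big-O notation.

Each loop level contributes: log n × n × log n × 1. Multiplying the contributions gives O(n log² n).

Answer: O(n log² n)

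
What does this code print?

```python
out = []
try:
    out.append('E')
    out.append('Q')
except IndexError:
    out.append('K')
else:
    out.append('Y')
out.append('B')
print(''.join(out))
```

Execution trace: 'E' (try body) → 'Q' (try body, no exception) → 'Y' (else) → 'B' (after the try/except). Output: EQYB

Answer: EQYB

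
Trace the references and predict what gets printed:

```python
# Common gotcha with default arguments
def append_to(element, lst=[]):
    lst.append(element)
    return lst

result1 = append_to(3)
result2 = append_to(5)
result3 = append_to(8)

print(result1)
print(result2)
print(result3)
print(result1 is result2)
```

Key concept: mutable default argument gotcha.
Step by step:
`result1 = append_to(3)` → result1 = [3]
`result2 = append_to(5)` → result1 = [3, 5] (same object as result2); result2 = [3, 5] (same object as result1)
`result3 = append_to(8)` → result1 = [3, 5, 8] (same object as result2, result3); result2 = [3, 5, 8] (same object as result1, result3); result3 = [3, 5, 8] (same object as result1, result2)
`print(result1)` → prints [3, 5, 8]
`print(result2)` → prints [3, 5, 8]
`print(result3)` → prints [3, 5, 8]
`print(result1 is result2)` → prints True

Answer:
[3, 5, 8]
[3, 5, 8]
[3, 5, 8]
True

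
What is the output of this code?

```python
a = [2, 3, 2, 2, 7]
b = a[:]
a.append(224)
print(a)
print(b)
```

Key concept: slice [:] creates copy.
Step by step:
`a = [2, 3, 2, 2, 7]` → a = [2, 3, 2, 2, 7]
`b = a[:]` → b = [2, 3, 2, 2, 7]
`a.append(224)` → a = [2, 3, 2, 2, 7, 224]
`print(a)` → prints [2, 3, 2, 2, 7, 224]
`print(b)` → prints [2, 3, 2, 2, 7]

Answer:
[2, 3, 2, 2, 7, 224]
[2, 3, 2, 2, 7]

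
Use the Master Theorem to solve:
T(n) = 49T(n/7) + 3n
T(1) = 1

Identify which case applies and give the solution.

a=49, b=7, f(n)=3n. log_7(49) = 2. Since c=1 < 2, Case 1 applies: T(n) = Θ(n^log_b(a)) = O(n^2).

Answer: O(n^2) - Case 1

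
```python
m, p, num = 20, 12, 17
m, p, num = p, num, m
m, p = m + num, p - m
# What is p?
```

Trace:
`m, p, num = 20, 12, 17` → m = 20; p = 12; num = 17
`m, p, num = p, num, m` → m = 12; p = 17; num = 20
`m, p = m + num, p - m` → m = 32; p = 5
So p = 5

Answer: 5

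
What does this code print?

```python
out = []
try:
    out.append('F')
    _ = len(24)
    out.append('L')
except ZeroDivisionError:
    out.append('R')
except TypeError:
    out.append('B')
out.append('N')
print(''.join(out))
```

Execution trace: 'F' (try body) → 'B' (except TypeError) → 'N' (after the try/except). Output: FBN

Answer: FBN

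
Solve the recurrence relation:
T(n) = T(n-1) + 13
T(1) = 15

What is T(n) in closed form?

Unrolling: T(n) = T(1) + 13·(n-1) = 15 + 13(n-1) = 13n + 2.

Answer: T(n) = 13n + 2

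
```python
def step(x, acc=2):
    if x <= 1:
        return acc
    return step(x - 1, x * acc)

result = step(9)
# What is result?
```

Accumulator trace (n, acc): (9, 2) -> (8, 18) -> (7, 144) -> (6, 1008) -> (5, 6048) -> (4, 30240) -> (3, 120960) -> (2, 362880) -> (1, 725760) -> return 725760

Answer: 725760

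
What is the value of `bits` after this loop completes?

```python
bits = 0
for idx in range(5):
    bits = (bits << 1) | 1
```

Build 5 consecutive 1-bits: 0b11111
`bits` takes the values: 0 → 1 → 3 → 7 → 15 → 31

Answer: 31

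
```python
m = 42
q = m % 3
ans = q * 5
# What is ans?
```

Trace:
`m = 42` → m = 42
`q = m % 3` → q = 0
`ans = q * 5` → ans = 0
So ans = 0

Answer: 0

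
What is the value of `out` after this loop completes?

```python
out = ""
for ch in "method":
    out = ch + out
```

Reverse 'method'
`out` takes the values: "" → "m" → "em" → "tem" → "htem" → "ohtem" → "dohtem"

Answer: "dohtem"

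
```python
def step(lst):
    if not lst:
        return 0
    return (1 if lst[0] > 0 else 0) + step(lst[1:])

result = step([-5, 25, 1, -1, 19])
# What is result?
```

Count of positive elements in [-5, 25, 1, -1, 19] = 3

Answer: 3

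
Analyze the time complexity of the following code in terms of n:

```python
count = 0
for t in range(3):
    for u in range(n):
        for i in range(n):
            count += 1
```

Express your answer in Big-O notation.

Each loop level contributes: 1 × n × n. Multiplying the contributions gives O(n^2).

Answer: O(n^2)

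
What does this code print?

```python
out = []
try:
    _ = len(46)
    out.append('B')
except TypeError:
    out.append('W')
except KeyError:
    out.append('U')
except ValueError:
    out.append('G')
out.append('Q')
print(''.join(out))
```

Execution trace: 'W' (except TypeError) → 'Q' (after the try/except). Output: WQ

Answer: WQ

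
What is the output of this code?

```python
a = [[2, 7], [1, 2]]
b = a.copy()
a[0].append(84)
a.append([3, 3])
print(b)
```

Key concept: shallow copy with nested lists.
Step by step:
`a = [[2, 7], [1, 2]]` → a = [[2, 7], [1, 2]]
`b = a.copy()` → b = [[2, 7], [1, 2]]
`a[0].append(84)` → a = [[2, 7, 84], [1, 2]]; b = [[2, 7, 84], [1, 2]]
`a.append([3, 3])` → a = [[2, 7, 84], [1, 2], [3, 3]]
`print(b)` → prints [[2, 7, 84], [1, 2]]

Answer: [[2, 7, 84], [1, 2]]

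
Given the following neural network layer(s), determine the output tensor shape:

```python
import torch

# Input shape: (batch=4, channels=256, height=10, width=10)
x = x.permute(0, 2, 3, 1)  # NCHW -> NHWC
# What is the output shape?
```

Input: (4, 256, 10, 10) -> Output: (4, 10, 10, 256)

Answer: (4, 10, 10, 256)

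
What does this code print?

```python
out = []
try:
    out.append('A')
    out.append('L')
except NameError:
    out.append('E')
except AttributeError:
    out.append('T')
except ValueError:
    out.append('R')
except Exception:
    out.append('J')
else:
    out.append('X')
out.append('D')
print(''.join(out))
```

Execution trace: 'A' (try body) → 'L' (try body, no exception) → 'X' (else) → 'D' (after the try/except). Output: ALXD

Answer: ALXD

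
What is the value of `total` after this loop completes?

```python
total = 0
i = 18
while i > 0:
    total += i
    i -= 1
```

Sum 18 down to 1
`total` takes the values: 0 → 18 → 35 → 51 → 66 → 80 → 93 → 105 → 116 → 126 → 135 → 143 → 150 → 156 → 161 → 165 → 168 → 170 → 171

Answer: 171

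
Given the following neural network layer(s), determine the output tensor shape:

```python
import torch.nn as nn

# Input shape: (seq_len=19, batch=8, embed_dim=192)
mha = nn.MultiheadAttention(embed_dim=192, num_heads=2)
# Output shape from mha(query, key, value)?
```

Input: (19, 8, 192) -> Output: (19, 8, 192)

Answer: (19, 8, 192)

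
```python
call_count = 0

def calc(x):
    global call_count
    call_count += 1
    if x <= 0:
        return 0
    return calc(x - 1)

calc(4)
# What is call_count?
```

Linear recursion stepping by 1: 5 calls from x=4 down to ≤0.

Answer: 5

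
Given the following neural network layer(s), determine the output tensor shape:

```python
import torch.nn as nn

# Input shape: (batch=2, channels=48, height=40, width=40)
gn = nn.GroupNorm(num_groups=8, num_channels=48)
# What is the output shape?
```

Input: (2, 48, 40, 40) -> Output: (2, 48, 40, 40)

Answer: (2, 48, 40, 40)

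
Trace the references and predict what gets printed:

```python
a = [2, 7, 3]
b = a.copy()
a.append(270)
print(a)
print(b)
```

Key concept: list.copy() creates independent copy.
Step by step:
`a = [2, 7, 3]` → a = [2, 7, 3]
`b = a.copy()` → b = [2, 7, 3]
`a.append(270)` → a = [2, 7, 3, 270]
`print(a)` → prints [2, 7, 3, 270]
`print(b)` → prints [2, 7, 3]

Answer:
[2, 7, 3, 270]
[2, 7, 3]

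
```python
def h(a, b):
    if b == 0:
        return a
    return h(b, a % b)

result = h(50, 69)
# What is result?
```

h(50, 69) -> h(69, 50) -> h(50, 19) -> h(19, 12) -> h(12, 7) -> h(7, 5) -> h(5, 2) -> h(2, 1) -> h(1, 0) -> 1

Answer: 1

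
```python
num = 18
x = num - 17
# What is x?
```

Trace:
`num = 18` → num = 18
`x = num - 17` → x = 1
So x = 1

Answer: 1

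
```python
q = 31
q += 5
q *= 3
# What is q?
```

Trace:
`q = 31` → q = 31
`q += 5` → q = 36
`q *= 3` → q = 108
So q = 108

Answer: 108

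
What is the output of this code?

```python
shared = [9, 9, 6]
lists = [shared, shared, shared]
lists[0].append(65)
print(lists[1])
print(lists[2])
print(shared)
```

Key concept: list of same reference.
Step by step:
`shared = [9, 9, 6]` → shared = [9, 9, 6]
`lists = [shared, shared, shared]` → lists = [[9, 9, 6], [9, 9, 6], [9, 9, 6]]
`lists[0].append(65)` → shared = [9, 9, 6, 65]; lists = [[9, 9, 6, 65], [9, 9, 6, 65], [9, 9, 6, 65]]
`print(lists[1])` → prints [9, 9, 6, 65]
`print(lists[2])` → prints [9, 9, 6, 65]
`print(shared)` → prints [9, 9, 6, 65]

Answer:
[9, 9, 6, 65]
[9, 9, 6, 65]
[9, 9, 6, 65]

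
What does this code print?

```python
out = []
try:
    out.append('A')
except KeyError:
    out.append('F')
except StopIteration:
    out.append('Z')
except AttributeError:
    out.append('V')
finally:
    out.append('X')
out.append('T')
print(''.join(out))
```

Execution trace: 'A' (try body, no exception) → 'X' (finally) → 'T' (after the try/except). Output: AXT

Answer: AXT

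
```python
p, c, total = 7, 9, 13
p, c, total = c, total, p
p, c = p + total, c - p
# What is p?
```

Trace:
`p, c, total = 7, 9, 13` → p = 7; c = 9; total = 13
`p, c, total = c, total, p` → p = 9; c = 13; total = 7
`p, c = p + total, c - p` → p = 16; c = 4
So p = 16

Answer: 16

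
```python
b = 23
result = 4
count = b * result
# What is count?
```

Trace:
`b = 23` → b = 23
`result = 4` → result = 4
`count = b * result` → count = 92
So count = 92

Answer: 92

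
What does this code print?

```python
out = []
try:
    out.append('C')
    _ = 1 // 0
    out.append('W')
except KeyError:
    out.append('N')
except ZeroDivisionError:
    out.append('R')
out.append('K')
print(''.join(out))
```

Execution trace: 'C' (try body) → 'R' (except ZeroDivisionError) → 'K' (after the try/except). Output: CRK

Answer: CRK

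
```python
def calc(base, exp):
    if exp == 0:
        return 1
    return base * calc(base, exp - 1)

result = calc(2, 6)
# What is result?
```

calc(2, 6) = 2 * 2 * 2 * 2 * 2 * 2 = 64

Answer: 64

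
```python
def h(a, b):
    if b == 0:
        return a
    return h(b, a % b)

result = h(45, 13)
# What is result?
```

h(45, 13) -> h(13, 6) -> h(6, 1) -> h(1, 0) -> 1

Answer: 1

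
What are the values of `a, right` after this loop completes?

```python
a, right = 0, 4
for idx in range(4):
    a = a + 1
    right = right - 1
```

a goes 0→4, right goes 4→0
`a, right` takes the values: (0, 4) → (1, 4) → (1, 3) → (2, 3) → (2, 2) → (3, 2) → (3, 1) → (4, 1) → (4, 0)

Answer: 4, 0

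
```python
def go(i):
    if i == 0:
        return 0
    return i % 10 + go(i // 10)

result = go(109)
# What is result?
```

Sum of digits of 109: 9 + 0 + 1 = 10

Answer: 10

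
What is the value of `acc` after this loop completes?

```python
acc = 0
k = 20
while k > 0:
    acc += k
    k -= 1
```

Sum 20 down to 1
`acc` takes the values: 0 → 20 → 39 → 57 → 74 → 90 → 105 → 119 → 132 → 144 → 155 → 165 → 174 → 182 → 189 → 195 → 200 → 204 → 207 → 209 → 210

Answer: 210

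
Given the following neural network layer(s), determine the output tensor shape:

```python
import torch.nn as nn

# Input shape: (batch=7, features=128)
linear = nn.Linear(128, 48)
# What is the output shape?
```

Input: (7, 128) -> Output: (7, 48)

Answer: (7, 48)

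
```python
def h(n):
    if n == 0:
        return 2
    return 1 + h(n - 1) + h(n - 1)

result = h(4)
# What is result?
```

h(n) = 1 + 2·h(n-1), h(0)=2. Closed form: (2+1)·2^4 - 1 = 47.

Answer: 47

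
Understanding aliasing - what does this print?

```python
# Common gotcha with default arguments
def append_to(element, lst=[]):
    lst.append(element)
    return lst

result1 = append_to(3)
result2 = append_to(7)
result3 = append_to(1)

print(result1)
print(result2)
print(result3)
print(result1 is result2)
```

Key concept: mutable default argument gotcha.
Step by step:
`result1 = append_to(3)` → result1 = [3]
`result2 = append_to(7)` → result1 = [3, 7] (same object as result2); result2 = [3, 7] (same object as result1)
`result3 = append_to(1)` → result1 = [3, 7, 1] (same object as result2, result3); result2 = [3, 7, 1] (same object as result1, result3); result3 = [3, 7, 1] (same object as result1, result2)
`print(result1)` → prints [3, 7, 1]
`print(result2)` → prints [3, 7, 1]
`print(result3)` → prints [3, 7, 1]
`print(result1 is result2)` → prints True

Answer:
[3, 7, 1]
[3, 7, 1]
[3, 7, 1]
True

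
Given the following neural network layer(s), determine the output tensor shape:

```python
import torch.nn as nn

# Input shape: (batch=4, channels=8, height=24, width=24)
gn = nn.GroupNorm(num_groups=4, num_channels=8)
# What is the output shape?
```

Input: (4, 8, 24, 24) -> Output: (4, 8, 24, 24)

Answer: (4, 8, 24, 24)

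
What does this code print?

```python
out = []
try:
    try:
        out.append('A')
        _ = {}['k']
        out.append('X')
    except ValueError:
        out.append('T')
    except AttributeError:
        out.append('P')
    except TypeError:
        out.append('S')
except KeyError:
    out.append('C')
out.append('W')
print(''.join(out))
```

Execution trace: 'A' (try body) → 'C' (outer except KeyError) → 'W' (after the try/except). Output: ACW

Answer: ACW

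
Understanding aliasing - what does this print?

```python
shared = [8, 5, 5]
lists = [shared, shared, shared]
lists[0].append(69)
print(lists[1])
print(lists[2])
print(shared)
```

Key concept: list of same reference.
Step by step:
`shared = [8, 5, 5]` → shared = [8, 5, 5]
`lists = [shared, shared, shared]` → lists = [[8, 5, 5], [8, 5, 5], [8, 5, 5]]
`lists[0].append(69)` → shared = [8, 5, 5, 69]; lists = [[8, 5, 5, 69], [8, 5, 5, 69], [8, 5, 5, 69]]
`print(lists[1])` → prints [8, 5, 5, 69]
`print(lists[2])` → prints [8, 5, 5, 69]
`print(shared)` → prints [8, 5, 5, 69]

Answer:
[8, 5, 5, 69]
[8, 5, 5, 69]
[8, 5, 5, 69]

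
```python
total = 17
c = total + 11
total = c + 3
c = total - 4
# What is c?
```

Trace:
`total = 17` → total = 17
`c = total + 11` → c = 28
`total = c + 3` → total = 31
`c = total - 4` → c = 27
So c = 27

Answer: 27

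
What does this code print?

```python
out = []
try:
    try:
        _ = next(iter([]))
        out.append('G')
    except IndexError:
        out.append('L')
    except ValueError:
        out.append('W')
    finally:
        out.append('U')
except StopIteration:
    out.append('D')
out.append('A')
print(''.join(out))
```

Execution trace: 'U' (inner finally) → 'D' (outer except StopIteration) → 'A' (after the try/except). Output: UDA

Answer: UDA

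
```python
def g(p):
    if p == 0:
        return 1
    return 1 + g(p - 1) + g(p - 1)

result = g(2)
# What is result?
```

g(p) = 1 + 2·g(p-1), g(0)=1. Closed form: (1+1)·2^2 - 1 = 7.

Answer: 7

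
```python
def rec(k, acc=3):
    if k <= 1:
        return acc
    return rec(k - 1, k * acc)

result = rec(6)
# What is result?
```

Accumulator trace (n, acc): (6, 3) -> (5, 18) -> (4, 90) -> (3, 360) -> (2, 1080) -> (1, 2160) -> return 2160

Answer: 2160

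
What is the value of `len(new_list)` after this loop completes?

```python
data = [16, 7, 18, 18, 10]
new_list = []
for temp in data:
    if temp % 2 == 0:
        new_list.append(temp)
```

Count even numbers in [16, 7, 18, 18, 10]
`new_list` takes the values: [] → [16] → [16, 18] → [16, 18, 18] → [16, 18, 18, 10]
So `len(new_list)` = 4

Answer: 4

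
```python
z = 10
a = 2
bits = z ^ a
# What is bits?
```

Trace:
`z = 10` → z = 10
`a = 2` → a = 2
`bits = z ^ a` → bits = 8
So bits = 8

Answer: 8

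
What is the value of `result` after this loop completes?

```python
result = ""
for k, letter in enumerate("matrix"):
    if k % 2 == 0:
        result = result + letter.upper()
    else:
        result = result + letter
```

Uppercase even positions in 'matrix'
`result` takes the values: "" → "M" → "Ma" → "MaT" → "MaTr" → "MaTrI" → "MaTrIx"

Answer: "MaTrIx"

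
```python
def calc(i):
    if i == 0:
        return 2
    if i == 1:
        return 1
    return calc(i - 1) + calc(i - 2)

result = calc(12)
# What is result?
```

Build up from base cases: calc(0)=2, calc(1)=1, calc(2)=3, calc(3)=4, calc(4)=7, calc(5)=11, calc(6)=18, ..., calc(12)=322

Answer: 322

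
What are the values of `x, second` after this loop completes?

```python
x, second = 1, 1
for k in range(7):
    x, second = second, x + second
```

Fibonacci: after 7 iterations
`x, second` takes the values: (1, 1) → (1, 2) → (2, 3) → (3, 5) → (5, 8) → (8, 13) → (13, 21) → (21, 34)

Answer: 21, 34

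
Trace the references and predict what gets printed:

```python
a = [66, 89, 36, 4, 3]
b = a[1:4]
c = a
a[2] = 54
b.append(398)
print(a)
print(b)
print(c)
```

Key concept: slice vs alias.
Step by step:
`a = [66, 89, 36, 4, 3]` → a = [66, 89, 36, 4, 3]
`b = a[1:4]` → b = [89, 36, 4]
`c = a` → c = [66, 89, 36, 4, 3] (same object as a)
`a[2] = 54` → a = [66, 89, 54, 4, 3] (same object as c); c = [66, 89, 54, 4, 3] (same object as a)
`b.append(398)` → b = [89, 36, 4, 398]
`print(a)` → prints [66, 89, 54, 4, 3]
`print(b)` → prints [89, 36, 4, 398]
`print(c)` → prints [66, 89, 54, 4, 3]

Answer:
[66, 89, 54, 4, 3]
[89, 36, 4, 398]
[66, 89, 54, 4, 3]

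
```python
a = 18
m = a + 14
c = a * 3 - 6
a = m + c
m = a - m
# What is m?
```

Trace:
`a = 18` → a = 18
`m = a + 14` → m = 32
`c = a * 3 - 6` → c = 48
`a = m + c` → a = 80
`m = a - m` → m = 48
So m = 48

Answer: 48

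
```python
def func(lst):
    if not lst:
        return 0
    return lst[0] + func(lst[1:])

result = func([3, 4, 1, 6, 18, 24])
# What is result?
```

3 + 4 + 1 + 6 + 18 + 24 + 0 = 56

Answer: 56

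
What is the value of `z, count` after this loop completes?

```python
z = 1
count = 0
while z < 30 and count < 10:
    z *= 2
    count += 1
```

Double until >= 30 or 10 iterations
`z, count` takes the values: (1, 0) → (2, 0) → (2, 1) → (4, 1) → (4, 2) → (8, 2) → (8, 3) → (16, 3) → (16, 4) → (32, 4) → (32, 5)

Answer: 32, 5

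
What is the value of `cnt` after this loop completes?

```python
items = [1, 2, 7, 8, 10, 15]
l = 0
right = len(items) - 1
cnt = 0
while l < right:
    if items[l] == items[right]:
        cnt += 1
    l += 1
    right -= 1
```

Count matching pairs from ends
`cnt` takes the values: 0

Answer: 0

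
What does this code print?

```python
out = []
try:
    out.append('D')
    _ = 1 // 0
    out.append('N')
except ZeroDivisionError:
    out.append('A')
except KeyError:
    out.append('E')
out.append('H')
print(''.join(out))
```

Execution trace: 'D' (try body) → 'A' (except ZeroDivisionError) → 'H' (after the try/except). Output: DAH

Answer: DAH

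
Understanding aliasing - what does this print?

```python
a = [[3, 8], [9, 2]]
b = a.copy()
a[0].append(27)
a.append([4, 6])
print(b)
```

Key concept: shallow copy with nested lists.
Step by step:
`a = [[3, 8], [9, 2]]` → a = [[3, 8], [9, 2]]
`b = a.copy()` → b = [[3, 8], [9, 2]]
`a[0].append(27)` → a = [[3, 8, 27], [9, 2]]; b = [[3, 8, 27], [9, 2]]
`a.append([4, 6])` → a = [[3, 8, 27], [9, 2], [4, 6]]
`print(b)` → prints [[3, 8, 27], [9, 2]]

Answer: [[3, 8, 27], [9, 2]]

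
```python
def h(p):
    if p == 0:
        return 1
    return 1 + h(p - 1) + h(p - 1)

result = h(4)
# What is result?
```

h(p) = 1 + 2·h(p-1), h(0)=1. Closed form: (1+1)·2^4 - 1 = 31.

Answer: 31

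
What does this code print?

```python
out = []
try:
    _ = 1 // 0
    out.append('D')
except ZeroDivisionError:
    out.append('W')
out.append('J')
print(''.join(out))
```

Execution trace: 'W' (except ZeroDivisionError) → 'J' (after the try/except). Output: WJ

Answer: WJ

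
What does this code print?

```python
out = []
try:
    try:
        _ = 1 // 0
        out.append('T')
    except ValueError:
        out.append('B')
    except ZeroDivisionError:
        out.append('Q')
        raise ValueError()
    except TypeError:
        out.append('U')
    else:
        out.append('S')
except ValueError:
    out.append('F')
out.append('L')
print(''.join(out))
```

Execution trace: 'Q' (inner except ZeroDivisionError) → 'F' (outer except ValueError) → 'L' (after the try/except). Output: QFL

Answer: QFL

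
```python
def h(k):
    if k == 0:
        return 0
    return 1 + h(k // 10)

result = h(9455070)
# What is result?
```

Count of digits of 9455070: 7

Answer: 7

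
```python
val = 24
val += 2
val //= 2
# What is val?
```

Trace:
`val = 24` → val = 24
`val += 2` → val = 26
`val //= 2` → val = 13
So val = 13

Answer: 13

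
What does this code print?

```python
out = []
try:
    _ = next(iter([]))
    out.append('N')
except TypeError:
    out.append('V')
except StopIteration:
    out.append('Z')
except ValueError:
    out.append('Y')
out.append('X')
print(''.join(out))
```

Execution trace: 'Z' (except StopIteration) → 'X' (after the try/except). Output: ZX

Answer: ZX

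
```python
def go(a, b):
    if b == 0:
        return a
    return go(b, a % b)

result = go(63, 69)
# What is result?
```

go(63, 69) -> go(69, 63) -> go(63, 6) -> go(6, 3) -> go(3, 0) -> 3

Answer: 3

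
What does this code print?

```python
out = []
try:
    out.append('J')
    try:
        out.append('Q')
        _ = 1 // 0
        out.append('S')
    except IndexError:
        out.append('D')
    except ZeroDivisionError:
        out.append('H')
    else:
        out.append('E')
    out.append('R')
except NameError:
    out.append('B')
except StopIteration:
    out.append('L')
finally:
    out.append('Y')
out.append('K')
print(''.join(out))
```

Execution trace: 'J' (try body) → 'Q' (inner try body) → 'H' (inner except ZeroDivisionError) → 'R' (try body, no exception) → 'Y' (finally) → 'K' (after the try/except). Output: JQHRYK

Answer: JQHRYK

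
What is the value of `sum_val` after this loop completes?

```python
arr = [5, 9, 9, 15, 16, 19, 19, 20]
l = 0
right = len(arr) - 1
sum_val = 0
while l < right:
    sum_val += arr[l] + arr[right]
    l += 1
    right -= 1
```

Sum of pairs from ends
`sum_val` takes the values: 0 → 25 → 53 → 81 → 112

Answer: 112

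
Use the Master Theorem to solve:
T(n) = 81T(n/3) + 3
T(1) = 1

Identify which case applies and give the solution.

a=81, b=3, f(n)=3. log_3(81) = 4. Since c=0 < 4, Case 1 applies: T(n) = Θ(n^log_b(a)) = O(n^4).

Answer: O(n^4) - Case 1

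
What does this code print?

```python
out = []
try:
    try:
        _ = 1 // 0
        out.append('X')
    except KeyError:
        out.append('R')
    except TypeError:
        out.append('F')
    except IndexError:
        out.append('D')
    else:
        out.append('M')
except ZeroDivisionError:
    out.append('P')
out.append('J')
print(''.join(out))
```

Execution trace: 'P' (outer except ZeroDivisionError) → 'J' (after the try/except). Output: PJ

Answer: PJ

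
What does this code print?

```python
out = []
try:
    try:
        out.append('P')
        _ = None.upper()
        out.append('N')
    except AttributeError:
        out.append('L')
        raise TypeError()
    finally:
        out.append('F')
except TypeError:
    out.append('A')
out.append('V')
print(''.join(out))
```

Execution trace: 'P' (inner try body) → 'L' (inner except AttributeError) → 'F' (inner finally) → 'A' (outer except TypeError) → 'V' (after the try/except). Output: PLFAV

Answer: PLFAV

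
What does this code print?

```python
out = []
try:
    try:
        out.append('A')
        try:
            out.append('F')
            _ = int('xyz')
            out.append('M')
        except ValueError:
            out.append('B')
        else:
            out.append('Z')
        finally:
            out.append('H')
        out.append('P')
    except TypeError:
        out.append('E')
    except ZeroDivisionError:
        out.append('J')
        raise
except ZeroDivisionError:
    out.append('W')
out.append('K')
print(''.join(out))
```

Execution trace: 'A' (try body) → 'F' (inner try body) → 'B' (inner except ValueError) → 'H' (inner finally) → 'P' (try body, no exception) → 'K' (after the try/except). Output: AFBHPK

Answer: AFBHPK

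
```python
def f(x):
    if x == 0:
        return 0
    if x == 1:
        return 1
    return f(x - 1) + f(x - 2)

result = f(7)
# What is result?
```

Build up from base cases: f(0)=0, f(1)=1, f(2)=1, f(3)=2, f(4)=3, f(5)=5, f(6)=8, ..., f(7)=13

Answer: 13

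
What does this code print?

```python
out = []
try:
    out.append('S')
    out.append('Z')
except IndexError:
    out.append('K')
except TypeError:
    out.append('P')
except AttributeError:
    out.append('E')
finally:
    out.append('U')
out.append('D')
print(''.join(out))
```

Execution trace: 'S' (try body) → 'Z' (try body, no exception) → 'U' (finally) → 'D' (after the try/except). Output: SZUD

Answer: SZUD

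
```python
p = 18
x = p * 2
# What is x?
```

Trace:
`p = 18` → p = 18
`x = p * 2` → x = 36
So x = 36

Answer: 36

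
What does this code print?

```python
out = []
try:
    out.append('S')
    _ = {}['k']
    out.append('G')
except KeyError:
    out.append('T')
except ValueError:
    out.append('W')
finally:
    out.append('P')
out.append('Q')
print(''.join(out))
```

Execution trace: 'S' (try body) → 'T' (except KeyError) → 'P' (finally) → 'Q' (after the try/except). Output: STPQ

Answer: STPQ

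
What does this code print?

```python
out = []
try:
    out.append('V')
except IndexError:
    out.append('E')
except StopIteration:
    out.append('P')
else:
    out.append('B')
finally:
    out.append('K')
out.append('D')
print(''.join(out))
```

Execution trace: 'V' (try body, no exception) → 'B' (else) → 'K' (finally) → 'D' (after the try/except). Output: VBKD

Answer: VBKD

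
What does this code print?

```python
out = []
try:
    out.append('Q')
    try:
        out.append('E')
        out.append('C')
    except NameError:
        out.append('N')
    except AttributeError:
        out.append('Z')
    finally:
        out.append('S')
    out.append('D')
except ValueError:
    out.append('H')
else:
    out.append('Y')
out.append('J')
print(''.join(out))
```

Execution trace: 'Q' (try body) → 'E' (inner try body) → 'C' (inner try body, no exception) → 'S' (inner finally) → 'D' (try body, no exception) → 'Y' (else) → 'J' (after the try/except). Output: QECSDYJ

Answer: QECSDYJ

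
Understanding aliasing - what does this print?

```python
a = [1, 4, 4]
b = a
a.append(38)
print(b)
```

Key concept: basic list aliasing.
Step by step:
`a = [1, 4, 4]` → a = [1, 4, 4]
`b = a` → b = [1, 4, 4] (same object as a)
`a.append(38)` → a = [1, 4, 4, 38] (same object as b); b = [1, 4, 4, 38] (same object as a)
`print(b)` → prints [1, 4, 4, 38]

Answer: [1, 4, 4, 38]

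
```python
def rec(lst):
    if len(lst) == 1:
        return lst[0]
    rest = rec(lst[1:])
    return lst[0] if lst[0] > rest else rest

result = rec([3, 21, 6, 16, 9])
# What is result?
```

Recursive max over [3, 21, 6, 16, 9] = 21

Answer: 21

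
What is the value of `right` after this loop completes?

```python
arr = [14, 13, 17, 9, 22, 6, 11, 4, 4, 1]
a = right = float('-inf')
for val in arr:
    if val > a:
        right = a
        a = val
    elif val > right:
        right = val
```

Second largest (with repeats) in [14, 13, 17, 9, 22, 6, 11, 4, 4, 1]
`right` takes the values: -inf → 13 → 14 → 17

Answer: 17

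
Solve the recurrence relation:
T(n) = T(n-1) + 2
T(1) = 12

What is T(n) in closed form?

Unrolling: T(n) = T(1) + 2·(n-1) = 12 + 2(n-1) = 2n + 10.

Answer: T(n) = 2n + 10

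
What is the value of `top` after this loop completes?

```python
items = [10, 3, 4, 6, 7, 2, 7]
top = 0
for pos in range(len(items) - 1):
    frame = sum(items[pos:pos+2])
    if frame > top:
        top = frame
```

Max sum of 2-element window in [10, 3, 4, 6, 7, 2, 7]
`top` takes the values: 0 → 13

Answer: 13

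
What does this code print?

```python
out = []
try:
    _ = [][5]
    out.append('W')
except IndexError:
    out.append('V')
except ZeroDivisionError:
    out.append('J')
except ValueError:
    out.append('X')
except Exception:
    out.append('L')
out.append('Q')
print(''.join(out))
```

Execution trace: 'V' (except IndexError) → 'Q' (after the try/except). Output: VQ

Answer: VQ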